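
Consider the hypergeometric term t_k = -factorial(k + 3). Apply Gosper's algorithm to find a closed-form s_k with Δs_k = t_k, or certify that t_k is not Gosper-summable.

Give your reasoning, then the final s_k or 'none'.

no hypergeometric antidifference exists

Compute t_(k+1)/t_k: get k + 4.
Take A(k)=k + 4, B(k)=1, C(k)=1.
Set up (k + 4)·f(k+1) − (1)·f(k) − (1) = 0.
Degrees (1,0,0) ⇒ d ≤ -1.
Bound -1 < 0, so the key equation has no polynomial solution.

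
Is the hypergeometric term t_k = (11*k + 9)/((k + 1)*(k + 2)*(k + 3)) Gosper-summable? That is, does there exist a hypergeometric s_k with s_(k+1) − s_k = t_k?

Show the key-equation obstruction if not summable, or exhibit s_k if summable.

Yes. s_k = k*(5*k + 4)/((k + 1)*(k + 2)).

t_(k+1)/t_k = (k + 1)*(11*k + 20)/((k + 4)*(11*k + 9)).
A = k + 1, B = k + 4, C = k + 9/11.
Need (k + 1)·f(k+1) − (k + 3)·f(k) = k + 9/11.
Bound: deg f ≤ 2.
A polynomial solution: f(k) = k*(5*k + 4)/11.
R(k) = B(k−1)·f(k)/C(k) = k*(k + 3)*(5*k + 4)/(11*k + 9); s_k = R·t_k = k*(5*k + 4)/((k + 1)*(k + 2)).
Check: Δs_k = (11*k + 9)/(k**3 + 6*k**2 + 11*k + 6). ✓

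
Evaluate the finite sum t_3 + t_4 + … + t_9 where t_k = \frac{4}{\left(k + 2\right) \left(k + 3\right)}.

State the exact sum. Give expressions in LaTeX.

t_(k+1)/t_k = (k + 2)/(k + 4).
Normal form (A,B,C) = (k + 2, k + 4, 1).
Need (k + 2)·f(k+1) − (k + 3)·f(k) = 1.
d = 1 from the (1,1,0) case.
Coefficient equations give f(k) = k/2.
So s_k = (B(k−1)f/C)·t_k = (k*(k + 3)/2)·t_k = 2*k/(k + 2).
Δs = 4/(k**2 + 5*k + 6), as required.
Telescoping: Σ = s_(10) − s_(3) = 5/3 − (6/5) = 7/15.

Σ = 7/15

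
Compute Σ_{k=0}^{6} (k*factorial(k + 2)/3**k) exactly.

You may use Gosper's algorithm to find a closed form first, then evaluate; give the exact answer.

r(k) = (k + 1)*(k + 3)/(3*k) after simplifying.
Take A(k)=k/3 + 1, B(k)=1, C(k)=k.
Key eq: (k/3 + 1)·f(k+1) = (1)·f(k) + (k).
From deg A=1, deg B=0, deg C=1: d=0.
Solving with deg f ≤ 0: f(k) = 3.
Then R = B(k−1)f/C = 3/k, so s_k = R(k)·t_k = 3**(1 - k)*factorial(k + 2).
Verify: k*factorial(k + 2)/3**k matches t_k.
Evaluate s at k=7 and k=0: 4480/9 and 6; difference 4426/9.

Σ = 4426/9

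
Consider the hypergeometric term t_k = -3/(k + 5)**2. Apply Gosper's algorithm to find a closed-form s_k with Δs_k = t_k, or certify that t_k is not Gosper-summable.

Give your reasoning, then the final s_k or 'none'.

t_(k+1)/t_k = (k + 5)**2/(k + 6)**2.
Normal form (A,B,C) = (k**2 + 10*k + 25, k**2 + 12*k + 36, 1).
Set up (k**2 + 10*k + 25)·f(k+1) − (k**2 + 10*k + 25)·f(k) − (1) = 0.
deg f ≤ 0 (via 2,2,0).
Generic f = c0 gives residual -1; -1 = 0 cannot hold, so t_k is not Gosper-summable.

no hypergeometric antidifference exists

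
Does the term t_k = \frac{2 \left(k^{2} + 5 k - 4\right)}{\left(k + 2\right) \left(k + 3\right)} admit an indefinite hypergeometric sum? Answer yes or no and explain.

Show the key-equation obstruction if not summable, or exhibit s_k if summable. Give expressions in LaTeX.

t_(k+1)/t_k = (k + 2)*(5*k + (k + 1)**2 + 1)/((k + 4)*(k**2 + 5*k - 4)).
Normal form (A,B,C) = (k + 2, k + 4, k**2 + 5*k - 4).
Need (k + 2)·f(k+1) − (k + 3)·f(k) = k**2 + 5*k - 4.
d = 2 from the (1,1,2) case.
Solving with deg f ≤ 2: f(k) = k*(k - 3).
So s_k = (B(k−1)f/C)·t_k = (k*(k - 3)*(k + 3)/(k**2 + 5*k - 4))·t_k = 2*k*(k - 3)/(k + 2).
Verify: 2*(k**2 + 5*k - 4)/(k**2 + 5*k + 6) matches t_k.

Yes. s_k = \frac{2 k \left(k - 3\right)}{k + 2}.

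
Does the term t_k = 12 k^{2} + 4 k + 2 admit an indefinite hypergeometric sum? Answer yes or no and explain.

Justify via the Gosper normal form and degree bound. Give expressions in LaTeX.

Yes. s_k = 2 k \left(2 k^{2} - 2 k + 1\right).

r(k) = (6*k**2 + 14*k + 9)/(6*k**2 + 2*k + 1) after simplifying.
Normal form (A,B,C) = (1, 1, k**2 + k/3 + 1/6).
Set up (1)·f(k+1) − (1)·f(k) − (k**2 + k/3 + 1/6) = 0.
From deg A=0, deg B=0, deg C=2: d=3.
Solving with deg f ≤ 3: f(k) = k*(2*k**2 - 2*k + 1)/6.
Certificate R = B(k−1)f/C = k*(2*k**2 - 2*k + 1)/(6*k**2 + 2*k + 1) gives s_k = 2*k*(2*k**2 - 2*k + 1).
Δs = 12*k**2 + 4*k + 2, as required.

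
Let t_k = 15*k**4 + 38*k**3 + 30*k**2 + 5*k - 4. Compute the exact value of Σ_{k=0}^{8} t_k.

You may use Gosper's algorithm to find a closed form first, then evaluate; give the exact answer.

Compute t_(k+1)/t_k: get (15*k**4 + 98*k**3 + 234*k**2 + 239*k + 84)/(15*k**4 + 38*k**3 + 30*k**2 + 5*k - 4).
So A=1 and B=1, with C=k**4 + 38*k**3/15 + 2*k**2 + k/3 - 4/15.
Set up (1)·f(k+1) − (1)·f(k) − (k**4 + 38*k**3/15 + 2*k**2 + k/3 - 4/15) = 0.
deg f ≤ 5 (via 0,0,4).
Solve for f: f(k) = k*(3*k**4 + 2*k**3 - 4*k**2 - 3*k - 2)/15 (degree 5 ≤ 5).
So s_k = (B(k−1)f/C)·t_k = (k*(3*k**4 + 2*k**3 - 4*k**2 - 3*k - 2)/((3*k + 4)*(5*k**3 + 6*k**2 + 2*k - 1)))·t_k = k*(3*k**4 + 2*k**3 - 4*k**2 - 3*k - 2).
s_(k+1) − s_k = 15*k**4 + 38*k**3 + 30*k**2 + 5*k - 4 = t_k.
Sum = s_(9) − s_(0); s_(9) = 187092, s_(0) = 0 ⇒ 187092.

Σ = 187092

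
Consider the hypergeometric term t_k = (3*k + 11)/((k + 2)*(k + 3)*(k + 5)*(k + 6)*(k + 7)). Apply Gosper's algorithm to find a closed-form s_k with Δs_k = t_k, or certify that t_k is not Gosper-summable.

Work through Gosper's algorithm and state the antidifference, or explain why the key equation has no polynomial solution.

Step 1: r(k) = (k + 2)*(k + 5)*(3*k + 14)/((k + 4)*(k + 8)*(3*k + 11)).
Take A(k)=k + 2, B(k)=k + 8, C(k)=k**2 + 23*k/3 + 44/3.
Need (k + 2)·f(k+1) − (k + 7)·f(k) = k**2 + 23*k/3 + 44/3.
deg f ≤ 5 (via 1,1,2).
Match coefficients ⇒ f(k) = k*(k + 3)*(k + 4)*(k**2 + 13*k + 52)/180.
Get s_k = R·t_k = k*(k**2 + 13*k + 52)/(60*(k**3 + 13*k**2 + 52*k + 60)) with R(k) = B(k−1)f(k)/C(k) = k*(k + 3)*(k + 7)*(k**2 + 13*k + 52)/(60*(3*k + 11)).
s_(k+1) − s_k = (3*k + 11)/(k**5 + 23*k**4 + 203*k**3 + 853*k**2 + 1692*k + 1260) = t_k.

s_k = k*(k**2 + 13*k + 52)/(60*(k**3 + 13*k**2 + 52*k + 60))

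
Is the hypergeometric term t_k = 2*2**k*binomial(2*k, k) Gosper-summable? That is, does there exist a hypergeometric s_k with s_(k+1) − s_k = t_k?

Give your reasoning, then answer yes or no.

No — t_k has no hypergeometric antidifference.

Ratio r(k) = 4*(2*k + 1)/(k + 1).
Normal form (A,B,C) = (8*k + 4, k + 1, 1).
Need (8*k + 4)·f(k+1) − (k)·f(k) = 1.
Bound: deg f ≤ -1.
deg f ≤ -1 is impossible — no certificate.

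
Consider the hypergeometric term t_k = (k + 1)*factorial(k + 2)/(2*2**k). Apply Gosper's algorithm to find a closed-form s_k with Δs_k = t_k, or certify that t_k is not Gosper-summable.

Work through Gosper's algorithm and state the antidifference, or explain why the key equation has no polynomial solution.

s_k = factorial(k + 2)/2**k

Compute t_(k+1)/t_k: get (k + 2)*(k + 3)/(2*(k + 1)).
So A=k/2 + 3/2 and B=1, with C=k + 1.
Key eq: (k/2 + 3/2)·f(k+1) = (1)·f(k) + (k + 1).
From deg A=1, deg B=0, deg C=1: d=0.
Match coefficients ⇒ f(k) = 2.
Certificate R = B(k−1)f/C = 2/(k + 1) gives s_k = factorial(k + 2)/2**k.
s_(k+1) − s_k = (k + 1)*factorial(k + 2)/(2*2**k) = t_k.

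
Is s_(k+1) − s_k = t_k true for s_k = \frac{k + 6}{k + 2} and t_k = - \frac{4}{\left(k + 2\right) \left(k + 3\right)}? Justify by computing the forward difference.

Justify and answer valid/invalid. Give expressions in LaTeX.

s_(k+1) = (k + 7)/(k + 3)
s_(k+1) − s_k = -4/(k**2 + 5*k + 6)
(s_(k+1) − s_k) − t_k = 0

Valid: the claim telescopes to t_k.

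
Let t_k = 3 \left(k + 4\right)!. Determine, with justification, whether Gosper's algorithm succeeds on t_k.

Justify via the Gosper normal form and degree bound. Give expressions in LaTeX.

t_(k+1)/t_k = k + 5.
Gosper form: A/B · C(k+1)/C(k) with A=k + 5, B=1, C=1.
Set up (k + 5)·f(k+1) − (1)·f(k) − (1) = 0.
Degrees (1,0,0) ⇒ d ≤ -1.
Bound -1 < 0, so the key equation has no polynomial solution.

No — t_k has no hypergeometric antidifference.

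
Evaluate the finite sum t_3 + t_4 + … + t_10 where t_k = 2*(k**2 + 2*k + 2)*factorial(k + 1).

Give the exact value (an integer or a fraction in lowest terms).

Σ = 10538035056

Compute t_(k+1)/t_k: get (k + 2)*(2*k + (k + 1)**2 + 4)/(k**2 + 2*k + 2).
Factor: A=k + 2; B=1; C=k**2 + 2*k + 2.
f must satisfy (k + 2)·f(k+1) − (1)·f(k) = k**2 + 2*k + 2.
deg f ≤ 1 (via 1,0,2).
Coefficient equations give f(k) = k.
Certificate R = B(k−1)f/C = k/(k**2 + 2*k + 2) gives s_k = 2*k*factorial(k + 1).
Δs = 2*(k**2 + 2*k + 2)*factorial(k + 1), as required.
Telescoping: Σ = s_(11) − s_(3) = 10538035200 − (144) = 10538035056.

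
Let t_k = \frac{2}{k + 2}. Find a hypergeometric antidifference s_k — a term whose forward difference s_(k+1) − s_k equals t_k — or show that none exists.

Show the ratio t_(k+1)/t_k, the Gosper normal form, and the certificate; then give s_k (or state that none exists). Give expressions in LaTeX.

Step 1: r(k) = (k + 2)/(k + 3).
So A=k + 2 and B=k + 3, with C=1.
Key eq: (k + 2)·f(k+1) = (k + 2)·f(k) + (1).
deg f ≤ 0 (via 1,1,0).
Put f(k) = c0: A·f(k+1) − B(k−1)·f(k) − C = -1; need -1 = 0 — inconsistent ⇒ no f, not summable.

none — t_k is not Gosper-summable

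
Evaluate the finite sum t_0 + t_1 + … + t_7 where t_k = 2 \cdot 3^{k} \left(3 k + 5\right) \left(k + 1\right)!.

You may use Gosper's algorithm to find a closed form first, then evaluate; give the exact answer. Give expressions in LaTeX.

The ratio is 3*(k + 2)*(3*k + 8)/(3*k + 5).
Normal form (A,B,C) = (3*k + 6, 1, k + 5/3).
f must satisfy (3*k + 6)·f(k+1) − (1)·f(k) = k + 5/3.
From deg A=1, deg B=0, deg C=1: d=0.
A polynomial solution: f(k) = 1/3.
So s_k = (B(k−1)f/C)·t_k = (1/(3*k + 5))·t_k = 2*3**k*factorial(k + 1).
Δs = 2*3**k*(3*k + 5)*factorial(k + 1), as required.
Σ_(k=0)^(7) t_k = s_(8) − s_(0) = 4761711360 − (2) = 4761711358.

Σ = 4761711358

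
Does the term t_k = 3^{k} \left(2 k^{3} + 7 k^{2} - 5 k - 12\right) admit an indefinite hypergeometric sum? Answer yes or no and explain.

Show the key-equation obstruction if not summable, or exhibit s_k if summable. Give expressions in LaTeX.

Yes. s_k = 3^{k} k \left(k^{2} - k - 4\right).

The ratio is 3*(2*k**3 + 13*k**2 + 15*k - 8)/(2*k**3 + 7*k**2 - 5*k - 12).
Gosper form: A/B · C(k+1)/C(k) with A=3, B=1, C=k**3 + 7*k**2/2 - 5*k/2 - 6.
Key eq: (3)·f(k+1) = (1)·f(k) + (k**3 + 7*k**2/2 - 5*k/2 - 6).
Bound: deg f ≤ 3.
Coefficient equations give f(k) = k*(k**2 - k - 4)/2.
Get s_k = R·t_k = 3**k*k*(k**2 - k - 4) with R(k) = B(k−1)f(k)/C(k) = k*(k**2 - k - 4)/(2*k**3 + 7*k**2 - 5*k - 12).
Verify: 3**k*(2*k**3 + 7*k**2 - 5*k - 12) matches t_k.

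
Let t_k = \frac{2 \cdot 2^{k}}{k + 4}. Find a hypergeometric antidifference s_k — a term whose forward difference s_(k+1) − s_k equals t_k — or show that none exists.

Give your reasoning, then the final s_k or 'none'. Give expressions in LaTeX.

Compute t_(k+1)/t_k: get 2*(k + 4)/(k + 5).
So A=2*k + 8 and B=k + 5, with C=1.
Key eq: (2*k + 8)·f(k+1) = (k + 4)·f(k) + (1).
Degrees (1,1,0) ⇒ d ≤ -1.
Negative degree bound (-1): no f exists, t_k not Gosper-summable.

no hypergeometric antidifference exists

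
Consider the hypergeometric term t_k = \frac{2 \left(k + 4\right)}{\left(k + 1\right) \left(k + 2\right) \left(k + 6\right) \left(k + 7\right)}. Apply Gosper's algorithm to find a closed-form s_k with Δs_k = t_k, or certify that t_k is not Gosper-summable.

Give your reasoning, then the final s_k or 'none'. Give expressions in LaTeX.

s_k = \frac{k \left(k + 7\right)}{6 \left(k^{2} + 7 k + 6\right)}

The ratio is (k + 1)*(k + 5)*(k + 6)/((k + 3)*(k + 4)*(k + 8)).
So A=k + 1 and B=k + 8, with C=k**4 + 16*k**3 + 95*k**2 + 248*k + 240.
Key eq: (k + 1)·f(k+1) = (k + 7)·f(k) + (k**4 + 16*k**3 + 95*k**2 + 248*k + 240).
deg f ≤ 6 (via 1,1,4).
Solve for f: f(k) = k*(k + 2)*(k + 3)*(k + 4)*(k + 5)*(k + 7)/12 (degree 6 ≤ 6).
Get s_k = R·t_k = k*(k + 7)/(6*(k**2 + 7*k + 6)) with R(k) = B(k−1)f(k)/C(k) = k*(k + 2)*(k + 7)**2/(12*(k + 4)).
Δs = 2*(k + 4)/(k**4 + 16*k**3 + 83*k**2 + 152*k + 84), as required.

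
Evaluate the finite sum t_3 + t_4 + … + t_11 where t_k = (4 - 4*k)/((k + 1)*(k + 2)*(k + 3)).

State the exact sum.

Σ = -153/455

Compute t_(k+1)/t_k: get k*(k + 1)/((k - 1)*(k + 4)).
Gosper form: A/B · C(k+1)/C(k) with A=k + 1, B=k + 4, C=k - 1.
Solve (k + 1)·f(k+1) − (k + 3)·f(k) = k - 1.
Degrees (1,1,1) ⇒ d ≤ 2.
A polynomial solution: f(k) = -k.
Get s_k = R·t_k = 4*k/((k + 1)*(k + 2)) with R(k) = B(k−1)f(k)/C(k) = -k*(k + 3)/(k - 1).
Δs = 4*(1 - k)/(k**3 + 6*k**2 + 11*k + 6), as required.
Σ_(k=3)^(11) t_k = s_(12) − s_(3) = 24/91 − (3/5) = -153/455.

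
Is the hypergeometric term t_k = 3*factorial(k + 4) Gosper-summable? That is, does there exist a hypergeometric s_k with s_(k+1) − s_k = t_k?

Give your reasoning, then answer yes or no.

The ratio is k + 5.
Take A(k)=k + 5, B(k)=1, C(k)=1.
Set up (k + 5)·f(k+1) − (1)·f(k) − (1) = 0.
d = -1 from the (1,0,0) case.
Bound -1 < 0, so the key equation has no polynomial solution.

No — t_k has no hypergeometric antidifference.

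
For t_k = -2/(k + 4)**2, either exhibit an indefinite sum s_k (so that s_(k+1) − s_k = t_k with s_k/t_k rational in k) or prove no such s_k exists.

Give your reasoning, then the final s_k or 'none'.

not Gosper-summable; s_k does not exist

Compute t_(k+1)/t_k: get (k + 4)**2/(k + 5)**2.
A = k**2 + 8*k + 16, B = k**2 + 10*k + 25, C = 1.
Key eq: (k**2 + 8*k + 16)·f(k+1) = (k**2 + 8*k + 16)·f(k) + (1).
deg f ≤ 0 (via 2,2,0).
Generic f = c0 gives residual -1; -1 = 0 cannot hold, so t_k is not Gosper-summable.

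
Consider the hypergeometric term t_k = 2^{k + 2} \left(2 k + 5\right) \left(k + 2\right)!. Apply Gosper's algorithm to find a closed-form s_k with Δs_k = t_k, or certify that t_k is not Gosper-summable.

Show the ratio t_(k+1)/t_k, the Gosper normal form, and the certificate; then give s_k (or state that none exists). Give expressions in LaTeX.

s_k = 2^{k + 2} \left(k + 2\right)!

Ratio r(k) = 2*(k + 3)*(2*k + 7)/(2*k + 5).
Normal form (A,B,C) = (2*k + 6, 1, k + 5/2).
Need (2*k + 6)·f(k+1) − (1)·f(k) = k + 5/2.
Bound: deg f ≤ 0.
Coefficient equations give f(k) = 1/2.
R(k) = B(k−1)·f(k)/C(k) = 1/(2*k + 5); s_k = R·t_k = 2**(k + 2)*factorial(k + 2).
s_(k+1) − s_k = 2**(k + 2)*(2*k + 5)*factorial(k + 2) = t_k.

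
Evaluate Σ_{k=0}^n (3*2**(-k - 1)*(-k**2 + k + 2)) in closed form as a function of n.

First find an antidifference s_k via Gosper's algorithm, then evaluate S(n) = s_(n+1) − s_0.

S(n) = 3*2**(-n - 1)*(n**2 + 3*n + 2)

t_(k+1)/t_k = (k**2 + k - 2)/(2*(k**2 - k - 2)).
Take A(k)=1/2, B(k)=1, C(k)=k**2 - k - 2.
Key eq: (1/2)·f(k+1) = (1)·f(k) + (k**2 - k - 2).
deg f ≤ 2 (via 0,0,2).
A polynomial solution: f(k) = -2*k*(k + 1).
So s_k = (B(k−1)f/C)·t_k = (-2*k/(k - 2))·t_k = 3*k*(k + 1)/2**k.
s_(k+1) − s_k = 3*(2 - k)*(k + 1)/(2*2**k) = t_k.
Σ_(k=0)^n t_k = s_(n+1) − s_(0) = (3*2**(-n - 1)*(n**2 + 3*n + 2)) − (0), i.e. 3*2**(-n - 1)*(n**2 + 3*n + 2).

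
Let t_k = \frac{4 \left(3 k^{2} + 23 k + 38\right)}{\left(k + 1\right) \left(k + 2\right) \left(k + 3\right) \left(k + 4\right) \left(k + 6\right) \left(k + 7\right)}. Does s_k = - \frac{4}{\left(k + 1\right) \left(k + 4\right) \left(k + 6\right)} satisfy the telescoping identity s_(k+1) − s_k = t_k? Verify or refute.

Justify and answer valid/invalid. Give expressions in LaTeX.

s_(k+1) = -4/((k + 2)*(k + 5)*(k + 7))
s_(k+1) − s_k = 4*(3*k**2 + 25*k + 46)/(k**6 + 25*k**5 + 247*k**4 + 1219*k**3 + 3112*k**2 + 3796*k + 1680)
(s_(k+1) − s_k) − t_k = 16*(-k**2 - 8*k - 13)/(k**7 + 28*k**6 + 322*k**5 + 1960*k**4 + 6769*k**3 + 13132*k**2 + 13068*k + 5040)

Invalid: residual \frac{16 \left(- k^{2} - 8 k - 13\right)}{k^{7} + 28 k^{6} + 322 k^{5} + 1960 k^{4} + 6769 k^{3} + 13132 k^{2} + 13068 k + 5040} ≠ 0.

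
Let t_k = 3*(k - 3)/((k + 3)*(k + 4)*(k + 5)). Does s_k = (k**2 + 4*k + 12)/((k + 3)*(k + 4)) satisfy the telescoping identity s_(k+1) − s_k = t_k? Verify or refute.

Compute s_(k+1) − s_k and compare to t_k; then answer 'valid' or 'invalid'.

valid; difference matches t_k

s_(k+1) = (4*k + (k + 1)**2 + 16)/((k + 4)*(k + 5))
s_(k+1) − s_k = 3*(k - 3)/(k**3 + 12*k**2 + 47*k + 60)
(s_(k+1) − s_k) − t_k = 0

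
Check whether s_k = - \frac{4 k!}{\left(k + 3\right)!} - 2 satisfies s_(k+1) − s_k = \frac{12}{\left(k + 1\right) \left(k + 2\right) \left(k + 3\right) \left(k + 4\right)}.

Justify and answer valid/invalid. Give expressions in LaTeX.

Valid — Δs_k = t_k.

s_(k+1) = -4*factorial(k + 1)/factorial(k + 4) - 2
s_(k+1) − s_k = 12/((k + 1)*(k + 2)*(k + 3)*(k + 4))
(s_(k+1) − s_k) − t_k = 0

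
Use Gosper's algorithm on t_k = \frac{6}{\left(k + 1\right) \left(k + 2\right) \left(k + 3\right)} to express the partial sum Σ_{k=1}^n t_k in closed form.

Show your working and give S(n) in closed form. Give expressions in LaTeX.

S(n) = \frac{n \left(n + 5\right)}{2 \left(n^{2} + 5 n + 6\right)}

Ratio r(k) = (k + 1)/(k + 4).
Gosper form: A/B · C(k+1)/C(k) with A=k + 1, B=k + 4, C=1.
Key eq: (k + 1)·f(k+1) = (k + 3)·f(k) + (1).
From deg A=1, deg B=1, deg C=0: d=2.
Solving with deg f ≤ 2: f(k) = k*(k + 3)/4.
Certificate R = B(k−1)f/C = k*(k + 3)**2/4 gives s_k = 3*k*(k + 3)/(2*(k + 1)*(k + 2)).
Check: Δs_k = 6/(k**3 + 6*k**2 + 11*k + 6). ✓
s_(n+1) = 3*(n**2 + 5*n + 4)/(2*(n**2 + 5*n + 6)) and s_(1) = 1, so S(n) = n*(n + 5)/(2*(n**2 + 5*n + 6)).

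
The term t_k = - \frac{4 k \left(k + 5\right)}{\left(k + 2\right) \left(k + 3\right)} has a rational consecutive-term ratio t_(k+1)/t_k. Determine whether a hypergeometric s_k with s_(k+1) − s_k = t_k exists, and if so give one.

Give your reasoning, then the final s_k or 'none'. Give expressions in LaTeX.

Ratio r(k) = (k + 1)*(k + 2)*(k + 6)/(k*(k + 4)*(k + 5)).
Gosper form: A/B · C(k+1)/C(k) with A=k + 2, B=k + 4, C=k**2 + 5*k.
Set up (k + 2)·f(k+1) − (k + 3)·f(k) − (k**2 + 5*k) = 0.
From deg A=1, deg B=1, deg C=2: d=2.
Coefficient equations give f(k) = k*(k - 1).
Then R = B(k−1)f/C = (k - 1)*(k + 3)/(k + 5), so s_k = R(k)·t_k = 4*k*(1 - k)/(k + 2).
Verify: 4*k*(-k - 5)/(k**2 + 5*k + 6) matches t_k.

s_k = \frac{4 k \left(1 - k\right)}{k + 2}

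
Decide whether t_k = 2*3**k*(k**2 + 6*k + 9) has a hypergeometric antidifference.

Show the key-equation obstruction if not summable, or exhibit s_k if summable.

Yes. s_k = 3**k*(k**2 + 3*k + 3).

The ratio is 3*(k**2 + 8*k + 16)/(k**2 + 6*k + 9).
Take A(k)=3, B(k)=1, C(k)=k**2 + 6*k + 9.
Set up (3)·f(k+1) − (1)·f(k) − (k**2 + 6*k + 9) = 0.
From deg A=0, deg B=0, deg C=2: d=2.
Match coefficients ⇒ f(k) = (k**2 + 3*k + 3)/2.
Certificate R = B(k−1)f/C = (k**2 + 3*k + 3)/(2*(k + 3)**2) gives s_k = 3**k*(k**2 + 3*k + 3).
Check: Δs_k = 2*3**k*(k**2 + 6*k + 9). ✓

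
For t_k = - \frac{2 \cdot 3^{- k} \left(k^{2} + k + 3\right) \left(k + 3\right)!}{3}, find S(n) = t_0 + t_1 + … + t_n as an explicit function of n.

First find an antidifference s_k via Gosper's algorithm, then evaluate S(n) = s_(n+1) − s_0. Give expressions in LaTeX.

S(n) = -12 - \frac{2 \cdot 3^{- n} n \left(n + 4\right)!}{3}

The ratio is (k + 4)*(k + (k + 1)**2 + 4)/(3*(k**2 + k + 3)).
So A=k/3 + 4/3 and B=1, with C=k**2 + k + 3.
Need (k/3 + 4/3)·f(k+1) − (1)·f(k) = k**2 + k + 3.
Degrees (1,0,2) ⇒ d ≤ 1.
Solve for f: f(k) = 3*(k - 1) (degree 1 ≤ 1).
Then R = B(k−1)f/C = 3*(k - 1)/(k**2 + k + 3), so s_k = R(k)·t_k = -2*(k - 1)*factorial(k + 3)/3**k.
Check: Δs_k = -2*(k**2 + k + 3)*factorial(k + 3)/(3*3**k). ✓
Σ_(k=0)^n t_k = s_(n+1) − s_(0) = (-2*3**(-n - 1)*n*factorial(n + 4)) − (12), i.e. -12 - 2*n*factorial(n + 4)/(3*3**n).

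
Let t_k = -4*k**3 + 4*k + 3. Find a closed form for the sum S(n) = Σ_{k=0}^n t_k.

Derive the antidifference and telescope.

S(n) = -n**4 - 2*n**3 + n**2 + 5*n + 3

Compute t_(k+1)/t_k: get (4*k - 4*(k + 1)**3 + 7)/(-4*k**3 + 4*k + 3).
Normal form (A,B,C) = (1, 1, k**3 - k - 3/4).
Set up (1)·f(k+1) − (1)·f(k) − (k**3 - k - 3/4) = 0.
Bound: deg f ≤ 4.
Solving with deg f ≤ 4: f(k) = k*(k**3 - 2*k**2 - k - 1)/4.
So s_k = (B(k−1)f/C)·t_k = (k*(k**3 - 2*k**2 - k - 1)/(4*k**3 - 4*k - 3))·t_k = k*(-k**3 + 2*k**2 + k + 1).
Δs = -4*k**3 + 4*k + 3, as required.
Evaluate: s_(n+1) = -n**4 - 2*n**3 + n**2 + 5*n + 3; subtract s_(0) = 0 ⇒ S(n) = -n**4 - 2*n**3 + n**2 + 5*n + 3.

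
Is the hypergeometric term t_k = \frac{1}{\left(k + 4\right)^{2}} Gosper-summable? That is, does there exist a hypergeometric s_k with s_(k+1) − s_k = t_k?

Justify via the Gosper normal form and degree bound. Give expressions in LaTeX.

Compute t_(k+1)/t_k: get (k + 4)**2/(k + 5)**2.
Gosper form: A/B · C(k+1)/C(k) with A=k**2 + 8*k + 16, B=k**2 + 10*k + 25, C=1.
f must satisfy (k**2 + 8*k + 16)·f(k+1) − (k**2 + 8*k + 16)·f(k) = 1.
From deg A=2, deg B=2, deg C=0: d=0.
Write f(k) = c0. Then LHS − RHS = -1, requiring -1 = 0: contradictory. No certificate.

No — t_k has no hypergeometric antidifference.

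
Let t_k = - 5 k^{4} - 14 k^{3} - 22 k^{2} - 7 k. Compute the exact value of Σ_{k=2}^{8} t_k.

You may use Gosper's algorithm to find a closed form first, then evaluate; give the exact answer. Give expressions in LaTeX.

Compute t_(k+1)/t_k: get (5*k**4 + 34*k**3 + 94*k**2 + 113*k + 48)/(k*(5*k**3 + 14*k**2 + 22*k + 7)).
A = 1, B = 1, C = k**4 + 14*k**3/5 + 22*k**2/5 + 7*k/5.
Solve (1)·f(k+1) − (1)·f(k) = k**4 + 14*k**3/5 + 22*k**2/5 + 7*k/5.
Degrees (0,0,4) ⇒ d ≤ 5.
A polynomial solution: f(k) = k**2*(k - 1)*(k**2 + 2*k + 4)/5.
Get s_k = R·t_k = k**2*(-k**3 - k**2 - 2*k + 4) with R(k) = B(k−1)f(k)/C(k) = k*(k - 1)*(k**2 + 2*k + 4)/(5*k**3 + 14*k**2 + 22*k + 7).
Verify: k*(-5*k**3 - 14*k**2 - 22*k - 7) matches t_k.
Telescoping: Σ = s_(9) − s_(2) = -66744 − (-48) = -66696.

Σ = -66696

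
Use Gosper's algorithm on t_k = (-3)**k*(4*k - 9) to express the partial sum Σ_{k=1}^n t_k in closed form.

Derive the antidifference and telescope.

Ratio r(k) = 3*(5 - 4*k)/(4*k - 9).
Factor: A=-3; B=1; C=k - 9/4.
Key eq: (-3)·f(k+1) = (1)·f(k) + (k - 9/4).
From deg A=0, deg B=0, deg C=1: d=1.
Solve for f: f(k) = -(k - 3)/4 (degree 1 ≤ 1).
Then R = B(k−1)f/C = -(k - 3)/(4*k - 9), so s_k = R(k)·t_k = (-3)**k*(3 - k).
s_(k+1) − s_k = (-3)**k*(4*k - 9) = t_k.
Telescope: S(n) = s_(n+1) − s_(1) = (-3)**(n + 1)*(2 - n) − (-6) = 3*(-3)**n*n - 6*(-3)**n + 6.

S(n) = 3*(-3)**n*n - 6*(-3)**n + 6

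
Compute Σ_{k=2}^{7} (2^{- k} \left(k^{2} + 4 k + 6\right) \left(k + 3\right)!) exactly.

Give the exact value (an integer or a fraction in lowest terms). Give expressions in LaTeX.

r(k) = (k + 4)*(4*k + (k + 1)**2 + 10)/(2*(k**2 + 4*k + 6)) after simplifying.
Gosper form: A/B · C(k+1)/C(k) with A=k/2 + 2, B=1, C=k**2 + 4*k + 6.
Need (k/2 + 2)·f(k+1) − (1)·f(k) = k**2 + 4*k + 6.
deg f ≤ 1 (via 1,0,2).
Match coefficients ⇒ f(k) = 2*(k + 1).
So s_k = (B(k−1)f/C)·t_k = (2*(k + 1)/(k**2 + 4*k + 6))·t_k = 2**(1 - k)*(k + 1)*factorial(k + 3).
Check: Δs_k = (k**2 + 4*k + 6)*factorial(k + 3)/2**k. ✓
Sum = s_(8) − s_(2); s_(8) = 2806650, s_(2) = 180 ⇒ 2806470.

Σ = 2806470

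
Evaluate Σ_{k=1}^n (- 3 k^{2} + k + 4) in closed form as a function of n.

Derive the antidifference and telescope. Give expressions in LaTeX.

S(n) = n \left(- n^{2} - n + 4\right)

r(k) = (k - 3*(k + 1)**2 + 5)/(-3*k**2 + k + 4) after simplifying.
Gosper form: A/B · C(k+1)/C(k) with A=1, B=1, C=k**2 - k/3 - 4/3.
Key eq: (1)·f(k+1) = (1)·f(k) + (k**2 - k/3 - 4/3).
Degrees (0,0,2) ⇒ d ≤ 3.
Solve for f: f(k) = k*(k - 3)*(k + 1)/3 (degree 3 ≤ 3).
Certificate R = B(k−1)f/C = k*(k - 3)/(3*k - 4) gives s_k = k*(-k**2 + 2*k + 3).
Check: Δs_k = -3*k**2 + k + 4. ✓
s_(n+1) = -n**3 - n**2 + 4*n + 4 and s_(1) = 4, so S(n) = n*(-n**2 - n + 4).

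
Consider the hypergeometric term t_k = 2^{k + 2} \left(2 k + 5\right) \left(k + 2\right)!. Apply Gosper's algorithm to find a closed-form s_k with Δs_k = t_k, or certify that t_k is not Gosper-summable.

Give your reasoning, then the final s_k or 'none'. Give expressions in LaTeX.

t_(k+1)/t_k = 2*(k + 3)*(2*k + 7)/(2*k + 5).
Factor: A=2*k + 6; B=1; C=k + 5/2.
Solve (2*k + 6)·f(k+1) − (1)·f(k) = k + 5/2.
Degrees (1,0,1) ⇒ d ≤ 0.
Coefficient equations give f(k) = 1/2.
So s_k = (B(k−1)f/C)·t_k = (1/(2*k + 5))·t_k = 2**(k + 2)*factorial(k + 2).
Check: Δs_k = 2**(k + 2)*(2*k + 5)*factorial(k + 2). ✓

s_k = 2^{k + 2} \left(k + 2\right)!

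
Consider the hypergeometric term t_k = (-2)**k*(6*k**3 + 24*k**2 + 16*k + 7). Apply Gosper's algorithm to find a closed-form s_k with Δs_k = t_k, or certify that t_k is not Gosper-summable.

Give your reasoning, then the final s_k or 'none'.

The ratio is 2*(-6*k**3 - 42*k**2 - 82*k - 53)/(6*k**3 + 24*k**2 + 16*k + 7).
Take A(k)=-2, B(k)=1, C(k)=k**3 + 4*k**2 + 8*k/3 + 7/6.
Set up (-2)·f(k+1) − (1)·f(k) − (k**3 + 4*k**2 + 8*k/3 + 7/6) = 0.
d = 3 from the (0,0,3) case.
Solve for f: f(k) = -(2*k**3 + 4*k**2 - 4*k + 1)/6 (degree 3 ≤ 3).
Then R = B(k−1)f/C = -(2*k**3 + 4*k**2 - 4*k + 1)/(6*k**3 + 24*k**2 + 16*k + 7), so s_k = R(k)·t_k = (-2)**k*(-2*k**3 - 4*k**2 + 4*k - 1).
s_(k+1) − s_k = (-2)**k*(6*k**3 + 24*k**2 + 16*k + 7) = t_k.

s_k = (-2)**k*(-2*k**3 - 4*k**2 + 4*k - 1)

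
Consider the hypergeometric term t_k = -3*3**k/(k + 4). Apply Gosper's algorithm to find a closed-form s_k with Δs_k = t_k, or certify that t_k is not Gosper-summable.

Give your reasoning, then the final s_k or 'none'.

The ratio is 3*(k + 4)/(k + 5).
Normal form (A,B,C) = (3*k + 12, k + 5, 1).
Need (3*k + 12)·f(k+1) − (k + 4)·f(k) = 1.
d = -1 from the (1,1,0) case.
Bound -1 < 0, so the key equation has no polynomial solution.

none (Gosper's algorithm certifies no s_k)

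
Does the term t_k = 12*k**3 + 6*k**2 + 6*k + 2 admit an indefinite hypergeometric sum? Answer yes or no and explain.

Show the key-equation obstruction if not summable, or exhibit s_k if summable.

Yes. s_k = k**2*(3*k**2 - 4*k + 3).

Ratio r(k) = (6*k**3 + 21*k**2 + 27*k + 13)/(6*k**3 + 3*k**2 + 3*k + 1).
So A=1 and B=1, with C=k**3 + k**2/2 + k/2 + 1/6.
Solve (1)·f(k+1) − (1)·f(k) = k**3 + k**2/2 + k/2 + 1/6.
Degrees (0,0,3) ⇒ d ≤ 4.
Match coefficients ⇒ f(k) = k**2*(3*k**2 - 4*k + 3)/12.
Certificate R = B(k−1)f/C = k**2*(3*k**2 - 4*k + 3)/(2*(6*k**3 + 3*k**2 + 3*k + 1)) gives s_k = k**2*(3*k**2 - 4*k + 3).
s_(k+1) − s_k = 12*k**3 + 6*k**2 + 6*k + 2 = t_k.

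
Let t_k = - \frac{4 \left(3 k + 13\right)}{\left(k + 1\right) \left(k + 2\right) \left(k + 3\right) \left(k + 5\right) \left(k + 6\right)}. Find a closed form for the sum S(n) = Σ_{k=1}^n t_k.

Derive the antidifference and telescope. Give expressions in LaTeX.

Ratio r(k) = (k + 1)*(k + 5)*(3*k + 16)/((k + 4)*(k + 7)*(3*k + 13)).
So A=k + 1 and B=k + 7, with C=k**2 + 25*k/3 + 52/3.
Need (k + 1)·f(k+1) − (k + 6)·f(k) = k**2 + 25*k/3 + 52/3.
From deg A=1, deg B=1, deg C=2: d=5.
A polynomial solution: f(k) = k*(k + 3)*(k + 4)*(k**2 + 8*k + 17)/30.
R(k) = B(k−1)·f(k)/C(k) = k*(k + 3)*(k + 6)*(k**2 + 8*k + 17)/(10*(3*k + 13)); s_k = R·t_k = 2*k*(-k**2 - 8*k - 17)/(5*(k**3 + 8*k**2 + 17*k + 10)).
Δs = 4*(-3*k - 13)/(k**5 + 17*k**4 + 107*k**3 + 307*k**2 + 396*k + 180), as required.
Telescope: S(n) = s_(n+1) − s_(1) = 2*(-n**3 - 11*n**2 - 36*n - 26)/(5*(n**3 + 11*n**2 + 36*n + 36)) − (-13/45) = n*(-n**2 - 11*n - 36)/(9*(n**3 + 11*n**2 + 36*n + 36)).

S(n) = \frac{n \left(- n^{2} - 11 n - 36\right)}{9 \left(n^{3} + 11 n^{2} + 36 n + 36\right)}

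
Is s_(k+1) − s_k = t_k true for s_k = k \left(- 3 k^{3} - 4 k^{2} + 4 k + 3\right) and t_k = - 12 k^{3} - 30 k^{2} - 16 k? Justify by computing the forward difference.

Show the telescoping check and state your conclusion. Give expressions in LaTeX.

s_(k+1) = k*(-3*k**3 - 16*k**2 - 26*k - 13)
s_(k+1) − s_k = 2*k*(-6*k**2 - 15*k - 8)
(s_(k+1) − s_k) − t_k = 0

Valid — Δs_k = t_k.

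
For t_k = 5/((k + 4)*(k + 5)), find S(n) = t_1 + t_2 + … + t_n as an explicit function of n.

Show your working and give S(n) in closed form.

r(k) = (k + 4)/(k + 6) after simplifying.
Take A(k)=k + 4, B(k)=k + 6, C(k)=1.
Set up (k + 4)·f(k+1) − (k + 5)·f(k) − (1) = 0.
Bound: deg f ≤ 1.
Solving with deg f ≤ 1: f(k) = k/4.
Then R = B(k−1)f/C = k*(k + 5)/4, so s_k = R(k)·t_k = 5*k/(4*(k + 4)).
s_(k+1) − s_k = 5/(k**2 + 9*k + 20) = t_k.
Σ_(k=1)^n t_k = s_(n+1) − s_(1) = (5*(n + 1)/(4*(n + 5))) − (1/4), i.e. n/(n + 5).

S(n) = n/(n + 5)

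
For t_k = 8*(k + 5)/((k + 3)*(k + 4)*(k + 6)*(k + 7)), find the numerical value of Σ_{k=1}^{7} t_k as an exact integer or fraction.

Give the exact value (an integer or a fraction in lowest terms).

The ratio is (k + 3)*(k + 6)**2/((k + 5)**2*(k + 8)).
Normal form (A,B,C) = (k + 3, k + 8, k**2 + 10*k + 25).
Set up (k + 3)·f(k+1) − (k + 7)·f(k) − (k**2 + 10*k + 25) = 0.
Bound: deg f ≤ 4.
Solving with deg f ≤ 4: f(k) = k*(k + 4)*(k + 5)*(k + 9)/36.
So s_k = (B(k−1)f/C)·t_k = (k*(k + 4)*(k + 7)*(k + 9)/(36*(k + 5)))·t_k = 2*k*(k + 9)/(9*(k**2 + 9*k + 18)).
s_(k+1) − s_k = 8*(k + 5)/(k**4 + 20*k**3 + 145*k**2 + 450*k + 504) = t_k.
Telescoping: Σ = s_(8) − s_(1) = 136/693 − (5/63) = 9/77.

Σ = 9/77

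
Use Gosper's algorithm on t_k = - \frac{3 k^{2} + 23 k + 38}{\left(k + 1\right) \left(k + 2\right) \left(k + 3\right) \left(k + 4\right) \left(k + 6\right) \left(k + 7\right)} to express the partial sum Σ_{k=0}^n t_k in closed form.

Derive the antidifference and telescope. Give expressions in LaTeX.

r(k) = (k + 1)*(k + 6)*(23*k + 3*(k + 1)**2 + 61)/((k + 5)*(k + 8)*(3*k**2 + 23*k + 38)) after simplifying.
So A=k + 1 and B=k + 8, with C=k**3 + 38*k**2/3 + 51*k + 190/3.
Key eq: (k + 1)·f(k+1) = (k + 7)·f(k) + (k**3 + 38*k**2/3 + 51*k + 190/3).
Bound: deg f ≤ 6.
Match coefficients ⇒ f(k) = k*(k + 2)*(k + 4)*(k + 5)*(k**2 + 10*k + 27)/54.
Get s_k = R·t_k = k*(-k**2 - 10*k - 27)/(18*(k**3 + 10*k**2 + 27*k + 18)) with R(k) = B(k−1)f(k)/C(k) = k*(k + 2)*(k + 4)*(k + 7)*(k**2 + 10*k + 27)/(18*(3*k**2 + 23*k + 38)).
s_(k+1) − s_k = (-3*k**2 - 23*k - 38)/(k**6 + 23*k**5 + 207*k**4 + 925*k**3 + 2144*k**2 + 2412*k + 1008) = t_k.
Σ_(k=0)^n t_k = s_(n+1) − s_(0) = ((-n**3 - 13*n**2 - 50*n - 38)/(18*(n**3 + 13*n**2 + 50*n + 56))) − (0), i.e. (-n**3 - 13*n**2 - 50*n - 38)/(18*(n**3 + 13*n**2 + 50*n + 56)).

S(n) = \frac{- n^{3} - 13 n^{2} - 50 n - 38}{18 \left(n^{3} + 13 n^{2} + 50 n + 56\right)}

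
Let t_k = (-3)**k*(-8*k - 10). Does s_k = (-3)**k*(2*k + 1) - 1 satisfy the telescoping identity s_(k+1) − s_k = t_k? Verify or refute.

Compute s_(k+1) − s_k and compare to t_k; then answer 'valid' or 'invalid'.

s_(k+1) = (-3)**(k + 1)*(2*k + 3) - 1
s_(k+1) − s_k = (-3)**k*(-8*k - 10)
(s_(k+1) − s_k) − t_k = 0

valid (s_(k+1) − s_k reduces to t_k)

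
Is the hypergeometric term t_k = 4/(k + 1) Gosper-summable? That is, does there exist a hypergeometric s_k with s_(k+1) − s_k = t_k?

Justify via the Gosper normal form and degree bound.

No. Not Gosper-summable.

Step 1: r(k) = (k + 1)/(k + 2).
Gosper form: A/B · C(k+1)/C(k) with A=k + 1, B=k + 2, C=1.
Set up (k + 1)·f(k+1) − (k + 1)·f(k) − (1) = 0.
From deg A=1, deg B=1, deg C=0: d=0.
Put f(k) = c0: A·f(k+1) − B(k−1)·f(k) − C = -1; need -1 = 0 — inconsistent ⇒ no f, not summable.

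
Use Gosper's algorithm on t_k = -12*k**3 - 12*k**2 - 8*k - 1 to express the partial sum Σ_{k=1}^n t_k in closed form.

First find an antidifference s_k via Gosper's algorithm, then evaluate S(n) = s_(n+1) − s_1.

S(n) = n*(-3*n**3 - 10*n**2 - 13*n - 7)

Compute t_(k+1)/t_k: get (12*k**3 + 48*k**2 + 68*k + 33)/(12*k**3 + 12*k**2 + 8*k + 1).
Gosper form: A/B · C(k+1)/C(k) with A=1, B=1, C=k**3 + k**2 + 2*k/3 + 1/12.
f must satisfy (1)·f(k+1) − (1)·f(k) = k**3 + k**2 + 2*k/3 + 1/12.
d = 4 from the (0,0,3) case.
Solve for f: f(k) = k*(3*k**3 - 2*k**2 + k - 1)/12 (degree 4 ≤ 4).
R(k) = B(k−1)·f(k)/C(k) = k*(3*k**3 - 2*k**2 + k - 1)/(12*k**3 + 12*k**2 + 8*k + 1); s_k = R·t_k = k*(-3*k**3 + 2*k**2 - k + 1).
s_(k+1) − s_k = -12*k**3 - 12*k**2 - 8*k - 1 = t_k.
Evaluate: s_(n+1) = -3*n**4 - 10*n**3 - 13*n**2 - 7*n - 1; subtract s_(1) = -1 ⇒ S(n) = n*(-3*n**3 - 10*n**2 - 13*n - 7).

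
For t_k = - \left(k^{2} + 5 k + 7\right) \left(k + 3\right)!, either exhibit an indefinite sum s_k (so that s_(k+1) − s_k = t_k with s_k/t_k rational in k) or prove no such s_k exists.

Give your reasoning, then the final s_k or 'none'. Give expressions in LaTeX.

The ratio is (k + 4)*(5*k + (k + 1)**2 + 12)/(k**2 + 5*k + 7).
Normal form (A,B,C) = (k + 4, 1, k**2 + 5*k + 7).
Key eq: (k + 4)·f(k+1) = (1)·f(k) + (k**2 + 5*k + 7).
d = 1 from the (1,0,2) case.
Solve for f: f(k) = k + 1 (degree 1 ≤ 1).
R(k) = B(k−1)·f(k)/C(k) = (k + 1)/(k**2 + 5*k + 7); s_k = R·t_k = -(k + 1)*factorial(k + 3).
Δs = -(k**2 + 5*k + 7)*factorial(k + 3), as required.

s_k = - \left(k + 1\right) \left(k + 3\right)!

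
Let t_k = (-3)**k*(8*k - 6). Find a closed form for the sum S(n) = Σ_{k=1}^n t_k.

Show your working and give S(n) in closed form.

The ratio is 3*(-4*k - 1)/(4*k - 3).
Gosper form: A/B · C(k+1)/C(k) with A=-3, B=1, C=k - 3/4.
Key eq: (-3)·f(k+1) = (1)·f(k) + (k - 3/4).
deg f ≤ 1 (via 0,0,1).
Solve for f: f(k) = -(2*k - 3)/8 (degree 1 ≤ 1).
R(k) = B(k−1)·f(k)/C(k) = -(2*k - 3)/(2*(4*k - 3)); s_k = R·t_k = (-3)**k*(3 - 2*k).
Verify: (-3)**k*(8*k - 6) matches t_k.
Telescope: S(n) = s_(n+1) − s_(1) = (-3)**(n + 1)*(1 - 2*n) − (-3) = 6*(-3)**n*n - 3*(-3)**n + 3.

S(n) = 6*(-3)**n*n - 3*(-3)**n + 3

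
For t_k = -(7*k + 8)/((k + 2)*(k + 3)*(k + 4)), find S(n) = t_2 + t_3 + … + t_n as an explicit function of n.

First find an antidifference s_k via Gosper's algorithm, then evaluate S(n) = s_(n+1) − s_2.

S(n) = (-5*n**2 - 7*n + 12)/(4*(n**2 + 7*n + 12))

The ratio is (k + 2)*(7*k + 15)/((k + 5)*(7*k + 8)).
Factor: A=k + 2; B=k + 5; C=k + 8/7.
Set up (k + 2)·f(k+1) − (k + 4)·f(k) − (k + 8/7) = 0.
deg f ≤ 2 (via 1,1,1).
Match coefficients ⇒ f(k) = k*(11*k + 13)/42.
R(k) = B(k−1)·f(k)/C(k) = k*(k + 4)*(11*k + 13)/(6*(7*k + 8)); s_k = R·t_k = k*(-11*k - 13)/(6*(k + 2)*(k + 3)).
Δs = (-7*k - 8)/(k**3 + 9*k**2 + 26*k + 24), as required.
s_(n+1) = (-11*n**2 - 35*n - 24)/(6*(n**2 + 7*n + 12)) and s_(2) = -7/12, so S(n) = (-5*n**2 - 7*n + 12)/(4*(n**2 + 7*n + 12)).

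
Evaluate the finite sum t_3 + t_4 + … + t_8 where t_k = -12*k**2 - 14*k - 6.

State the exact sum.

t_(k+1)/t_k = (6*k**2 + 19*k + 16)/(6*k**2 + 7*k + 3).
Factor: A=1; B=1; C=k**2 + 7*k/6 + 1/2.
Set up (1)·f(k+1) − (1)·f(k) − (k**2 + 7*k/6 + 1/2) = 0.
From deg A=0, deg B=0, deg C=2: d=3.
Coefficient equations give f(k) = k*(4*k**2 + k + 1)/12.
Certificate R = B(k−1)f/C = k*(4*k**2 + k + 1)/(2*(6*k**2 + 7*k + 3)) gives s_k = k*(-4*k**2 - k - 1).
s_(k+1) − s_k = -12*k**2 - 14*k - 6 = t_k.
Evaluate s at k=9 and k=3: -3006 and -120; difference -2886.

Σ = -2886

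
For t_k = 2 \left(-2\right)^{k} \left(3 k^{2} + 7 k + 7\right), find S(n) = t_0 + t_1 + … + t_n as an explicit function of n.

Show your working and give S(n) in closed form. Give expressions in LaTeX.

S(n) = 4 \left(-2\right)^{n} n^{2} + 12 \left(-2\right)^{n} n + 12 \left(-2\right)^{n} + 2

Step 1: r(k) = 2*(-3*k**2 - 13*k - 17)/(3*k**2 + 7*k + 7).
So A=-2 and B=1, with C=k**2 + 7*k/3 + 7/3.
f must satisfy (-2)·f(k+1) − (1)·f(k) = k**2 + 7*k/3 + 7/3.
Degrees (0,0,2) ⇒ d ≤ 2.
Match coefficients ⇒ f(k) = -(k**2 + k + 1)/3.
Then R = B(k−1)f/C = -(k**2 + k + 1)/(3*k**2 + 7*k + 7), so s_k = R(k)·t_k = (-2)**(k + 1)*(k**2 + k + 1).
Verify: 2*(-2)**k*(3*k**2 + 7*k + 7) matches t_k.
s_(n+1) = (-2)**(n + 2)*(n**2 + 3*n + 3) and s_(0) = -2, so S(n) = 4*(-2)**n*n**2 + 12*(-2)**n*n + 12*(-2)**n + 2.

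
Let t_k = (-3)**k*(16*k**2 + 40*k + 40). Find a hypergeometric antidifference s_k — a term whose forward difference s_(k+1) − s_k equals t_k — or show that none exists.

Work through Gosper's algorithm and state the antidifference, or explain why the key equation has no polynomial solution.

s_k = -4*(-3)**k*(k**2 + k + 1)

r(k) = 3*(-2*k**2 - 9*k - 12)/(2*k**2 + 5*k + 5) after simplifying.
So A=-3 and B=1, with C=k**2 + 5*k/2 + 5/2.
Key eq: (-3)·f(k+1) = (1)·f(k) + (k**2 + 5*k/2 + 5/2).
Bound: deg f ≤ 2.
Solving with deg f ≤ 2: f(k) = -(k**2 + k + 1)/4.
Certificate R = B(k−1)f/C = -(k**2 + k + 1)/(2*(2*k**2 + 5*k + 5)) gives s_k = -4*(-3)**k*(k**2 + k + 1).
Check: Δs_k = (-3)**k*(16*k**2 + 40*k + 40). ✓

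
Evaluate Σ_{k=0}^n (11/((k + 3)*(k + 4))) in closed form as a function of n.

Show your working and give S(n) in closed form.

r(k) = (k + 3)/(k + 5) after simplifying.
Take A(k)=k + 3, B(k)=k + 5, C(k)=1.
Solve (k + 3)·f(k+1) − (k + 4)·f(k) = 1.
From deg A=1, deg B=1, deg C=0: d=1.
Solving with deg f ≤ 1: f(k) = k/3.
Certificate R = B(k−1)f/C = k*(k + 4)/3 gives s_k = 11*k/(3*(k + 3)).
s_(k+1) − s_k = 11/(k**2 + 7*k + 12) = t_k.
Σ_(k=0)^n t_k = s_(n+1) − s_(0) = (11*(n + 1)/(3*(n + 4))) − (0), i.e. 11*(n + 1)/(3*(n + 4)).

S(n) = 11*(n + 1)/(3*(n + 4))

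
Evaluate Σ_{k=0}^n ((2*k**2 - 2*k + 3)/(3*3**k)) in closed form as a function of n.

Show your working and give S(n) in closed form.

The ratio is (2*k**2 + 2*k + 3)/(3*(2*k**2 - 2*k + 3)).
So A=1/3 and B=1, with C=k**2 - k + 3/2.
Key eq: (1/3)·f(k+1) = (1)·f(k) + (k**2 - k + 3/2).
deg f ≤ 2 (via 0,0,2).
Solving with deg f ≤ 2: f(k) = -3*(k**2 + 2)/2.
So s_k = (B(k−1)f/C)·t_k = (-3*(k**2 + 2)/(2*k**2 - 2*k + 3))·t_k = (-k**2 - 2)/3**k.
s_(k+1) − s_k = (2*k**2 - 2*k + 3)/(3*3**k) = t_k.
s_(n+1) = 3**(-n - 1)*(-n**2 - 2*n - 3) and s_(0) = -2, so S(n) = (6*3**n - n**2 - 2*n - 3)/(3*3**n).

S(n) = (6*3**n - n**2 - 2*n - 3)/(3*3**n)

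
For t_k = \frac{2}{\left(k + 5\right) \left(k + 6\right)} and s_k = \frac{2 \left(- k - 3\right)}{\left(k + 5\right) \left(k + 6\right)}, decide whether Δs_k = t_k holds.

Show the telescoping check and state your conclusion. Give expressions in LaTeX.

s_(k+1) = 2*(-k - 4)/((k + 6)*(k + 7))
s_(k+1) − s_k = 2*(k + 1)/(k**3 + 18*k**2 + 107*k + 210)
(s_(k+1) − s_k) − t_k = -12/(k**3 + 18*k**2 + 107*k + 210)

Invalid: residual - \frac{12}{k^{3} + 18 k^{2} + 107 k + 210} ≠ 0.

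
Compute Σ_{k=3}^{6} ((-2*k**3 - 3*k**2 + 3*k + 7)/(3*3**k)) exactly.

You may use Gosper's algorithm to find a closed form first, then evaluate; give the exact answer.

Σ = -4592/2187

Step 1: r(k) = (2*k**3 + 9*k**2 + 9*k - 5)/(3*(2*k**3 + 3*k**2 - 3*k - 7)).
Gosper form: A/B · C(k+1)/C(k) with A=1/3, B=1, C=k**3 + 3*k**2/2 - 3*k/2 - 7/2.
Key eq: (1/3)·f(k+1) = (1)·f(k) + (k**3 + 3*k**2/2 - 3*k/2 - 7/2).
d = 3 from the (0,0,3) case.
A polynomial solution: f(k) = -3*k*(k**2 + 3*k + 3)/2.
So s_k = (B(k−1)f/C)·t_k = (-3*k*(k**2 + 3*k + 3)/(2*k**3 + 3*k**2 - 3*k - 7))·t_k = k*(k**2 + 3*k + 3)/3**k.
Verify: (-2*k**3 - 3*k**2 + 3*k + 7)/(3*3**k) matches t_k.
Telescoping: Σ = s_(7) − s_(3) = 511/2187 − (7/3) = -4592/2187.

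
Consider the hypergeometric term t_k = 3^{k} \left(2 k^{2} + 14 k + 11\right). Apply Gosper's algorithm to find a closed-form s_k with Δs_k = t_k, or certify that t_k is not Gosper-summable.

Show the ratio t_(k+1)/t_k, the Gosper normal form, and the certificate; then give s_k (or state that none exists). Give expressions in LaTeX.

The ratio is 3*(2*k**2 + 18*k + 27)/(2*k**2 + 14*k + 11).
So A=3 and B=1, with C=k**2 + 7*k + 11/2.
Set up (3)·f(k+1) − (1)·f(k) − (k**2 + 7*k + 11/2) = 0.
Degrees (0,0,2) ⇒ d ≤ 2.
Solving with deg f ≤ 2: f(k) = (k**2 + 4*k - 2)/2.
Get s_k = R·t_k = 3**k*(k**2 + 4*k - 2) with R(k) = B(k−1)f(k)/C(k) = (k**2 + 4*k - 2)/(2*k**2 + 14*k + 11).
Verify: 3**k*(2*k**2 + 14*k + 11) matches t_k.

s_k = 3^{k} \left(k^{2} + 4 k - 2\right)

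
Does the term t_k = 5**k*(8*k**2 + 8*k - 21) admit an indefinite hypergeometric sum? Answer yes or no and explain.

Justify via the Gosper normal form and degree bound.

Yes. s_k = 5**k*(2*k**2 - 3*k - 4).

Compute t_(k+1)/t_k: get 5*(8*k**2 + 24*k - 5)/(8*k**2 + 8*k - 21).
Take A(k)=5, B(k)=1, C(k)=k**2 + k - 21/8.
Solve (5)·f(k+1) − (1)·f(k) = k**2 + k - 21/8.
Bound: deg f ≤ 2.
Solve for f: f(k) = (2*k**2 - 3*k - 4)/8 (degree 2 ≤ 2).
So s_k = (B(k−1)f/C)·t_k = ((2*k**2 - 3*k - 4)/(8*k**2 + 8*k - 21))·t_k = 5**k*(2*k**2 - 3*k - 4).
Check: Δs_k = 5**k*(8*k**2 + 8*k - 21). ✓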